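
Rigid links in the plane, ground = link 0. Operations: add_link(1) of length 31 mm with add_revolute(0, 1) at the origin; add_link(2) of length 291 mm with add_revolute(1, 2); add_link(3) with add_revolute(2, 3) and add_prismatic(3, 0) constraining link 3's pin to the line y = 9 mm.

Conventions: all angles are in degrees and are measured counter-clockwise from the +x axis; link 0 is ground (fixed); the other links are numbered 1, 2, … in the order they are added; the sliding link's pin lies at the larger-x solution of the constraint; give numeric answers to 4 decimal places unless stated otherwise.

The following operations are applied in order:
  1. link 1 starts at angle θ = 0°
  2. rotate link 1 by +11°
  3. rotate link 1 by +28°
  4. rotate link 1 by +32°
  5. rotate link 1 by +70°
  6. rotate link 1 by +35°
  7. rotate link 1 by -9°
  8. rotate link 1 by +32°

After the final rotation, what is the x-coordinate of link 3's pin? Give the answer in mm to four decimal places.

geometry: r = 31 mm, L = 291 mm, e = 9 mm; θ starts at 0°
rotate link 1 by +11°: θ ← 0° +11° = 11°
rotate link 1 by +28°: θ ← 11° +28° = 39°
rotate link 1 by +32°: θ ← 39° +32° = 71°
rotate link 1 by +70°: θ ← 71° +70° = 141°
rotate link 1 by +35°: θ ← 141° +35° = 176°
rotate link 1 by -9°: θ ← 176° -9° = 167°
rotate link 1 by +32°: θ ← 167° +32° = 199°
crank pin P = (r cos θ, r sin θ) = (-29.311076, -10.092613)
h = r sin θ − e = -10.092613 − 9 = -19.092613
x = r cos θ + √(L² − h²) = -29.311076 + 290.372988 = 261.061912

261.0619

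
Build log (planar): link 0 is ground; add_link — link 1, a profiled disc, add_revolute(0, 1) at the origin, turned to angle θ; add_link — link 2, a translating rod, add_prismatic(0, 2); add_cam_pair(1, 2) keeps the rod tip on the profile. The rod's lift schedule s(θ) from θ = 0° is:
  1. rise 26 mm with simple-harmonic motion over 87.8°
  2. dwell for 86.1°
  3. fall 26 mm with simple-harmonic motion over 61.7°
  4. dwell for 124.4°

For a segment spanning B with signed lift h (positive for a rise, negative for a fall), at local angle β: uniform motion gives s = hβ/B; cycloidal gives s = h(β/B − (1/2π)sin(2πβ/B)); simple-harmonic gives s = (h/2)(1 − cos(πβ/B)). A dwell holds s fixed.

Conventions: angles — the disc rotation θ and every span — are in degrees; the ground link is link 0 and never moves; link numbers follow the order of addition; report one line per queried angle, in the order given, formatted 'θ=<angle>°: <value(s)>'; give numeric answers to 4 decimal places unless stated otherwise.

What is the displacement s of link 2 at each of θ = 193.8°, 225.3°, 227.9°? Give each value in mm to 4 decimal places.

seg 1 [0°–87.8°] simple-harmonic, h=26: full span → s += 26 → s = 26.0000
seg 2 [87.8°–173.9°] dwell: s stays 26.0000
seg 3 [173.9°–235.6°] simple-harmonic, h=-26: θ=193.8° here. β=19.9, B=61.7. -26/2·(1 − cos(π·0.3225)) = -6.1217 → s = 19.8783
seg 3 [173.9°–235.6°] simple-harmonic, h=-26: θ=225.3° here. β=51.4, B=61.7. -26/2·(1 − cos(π·0.8331)) = -24.2528 → s = 1.7472
seg 3 [173.9°–235.6°] simple-harmonic, h=-26: θ=227.9° here. β=54, B=61.7. -26/2·(1 − cos(π·0.8752)) = -25.0136 → s = 0.9864

θ=193.8°: 19.8783
θ=225.3°: 1.7472
θ=227.9°: 0.9864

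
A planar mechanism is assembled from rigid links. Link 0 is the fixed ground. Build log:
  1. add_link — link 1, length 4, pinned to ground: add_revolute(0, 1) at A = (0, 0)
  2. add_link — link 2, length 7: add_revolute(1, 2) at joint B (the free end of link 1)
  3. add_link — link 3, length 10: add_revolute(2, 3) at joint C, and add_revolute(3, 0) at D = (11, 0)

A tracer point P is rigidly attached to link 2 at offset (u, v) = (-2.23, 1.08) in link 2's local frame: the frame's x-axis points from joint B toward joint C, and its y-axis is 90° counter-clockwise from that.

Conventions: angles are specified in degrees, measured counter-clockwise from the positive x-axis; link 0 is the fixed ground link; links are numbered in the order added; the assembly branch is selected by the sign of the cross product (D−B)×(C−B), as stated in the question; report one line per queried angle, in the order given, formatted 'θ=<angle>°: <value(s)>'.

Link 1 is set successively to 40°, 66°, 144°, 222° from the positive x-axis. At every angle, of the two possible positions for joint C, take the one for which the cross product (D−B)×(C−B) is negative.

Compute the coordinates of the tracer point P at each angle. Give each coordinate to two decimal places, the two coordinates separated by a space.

A=(0,0), D=(11.00,0)
θ=40°: B = A + 4.00·(cos40°, sin40°) = (3.0642, 2.5712)
θ=40°: |BD| = 8.3419
θ=40°: circle(B,7.00) ∩ circle(D,10.00): a=1.1141, h=6.9108
θ=40°:   candidates: C₊=(6.2541,8.8021) cross=57.649; C₋=(1.9940,-4.3466) cross=-57.649
θ=40°:   branch - wants cross < 0 → take C=(1.9940,-4.3466) (cross=-57.649)
θ=40°: ex = (C−B)/|BC| = (-0.1529,-0.9882); ey = (0.9882,-0.1529)
θ=40°: P = B + -2.23·ex + 1.08·ey = (4.4724,4.6098)
θ=66°: B = A + 4.00·(cos66°, sin66°) = (1.6269, 3.6542)
θ=66°: |BD| = 10.0602
θ=66°: circle(B,7.00) ∩ circle(D,10.00): a=2.4953, h=6.5401
θ=66°:   candidates: C₊=(6.3274,8.8412) cross=65.795; C₋=(1.5763,-3.3456) cross=-65.795
θ=66°:   branch - wants cross < 0 → take C=(1.5763,-3.3456) (cross=-65.795)
θ=66°: ex = (C−B)/|BC| = (-0.0072,-1.0000); ey = (1.0000,-0.0072)
θ=66°: P = B + -2.23·ex + 1.08·ey = (2.7231,5.8763)
θ=144°: B = A + 4.00·(cos144°, sin144°) = (-3.2361, 2.3511)
θ=144°: |BD| = 14.4289
θ=144°: circle(B,7.00) ∩ circle(D,10.00): a=5.4472, h=4.3964
θ=144°:   candidates: C₊=(2.8547,5.8012) cross=63.435; C₋=(1.4219,-2.8741) cross=-63.435
θ=144°:   branch - wants cross < 0 → take C=(1.4219,-2.8741) (cross=-63.435)
θ=144°: ex = (C−B)/|BC| = (0.6654,-0.7465); ey = (0.7465,0.6654)
θ=144°: P = B + -2.23·ex + 1.08·ey = (-3.9138,4.7344)
θ=222°: B = A + 4.00·(cos222°, sin222°) = (-2.9726, -2.6765)
θ=222°: |BD| = 14.2266
θ=222°: circle(B,7.00) ∩ circle(D,10.00): a=5.3209, h=4.5484
θ=222°:   candidates: C₊=(1.3976,2.7917) cross=64.709; C₋=(3.1090,-6.1427) cross=-64.709
θ=222°:   branch - wants cross < 0 → take C=(3.1090,-6.1427) (cross=-64.709)
θ=222°: ex = (C−B)/|BC| = (0.8688,-0.4952); ey = (0.4952,0.8688)
θ=222°: P = B + -2.23·ex + 1.08·ey = (-4.3752,-0.6340)

θ=40°: 4.47 4.61
θ=66°: 2.72 5.88
θ=144°: -3.91 4.73
θ=222°: -4.38 -0.63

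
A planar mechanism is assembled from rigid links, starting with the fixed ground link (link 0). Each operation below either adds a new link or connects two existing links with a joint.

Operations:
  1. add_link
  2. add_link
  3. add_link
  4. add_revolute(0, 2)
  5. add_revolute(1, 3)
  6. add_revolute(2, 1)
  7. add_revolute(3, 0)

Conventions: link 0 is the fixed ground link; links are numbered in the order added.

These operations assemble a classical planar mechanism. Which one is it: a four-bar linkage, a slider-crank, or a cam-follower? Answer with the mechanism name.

links: 4 (incl. ground); joints: 4 revolute, 0 prismatic, 0 higher (cam) pair, forming one closed loop
4 links in a single 4R loop → four-bar linkage

four-bar linkage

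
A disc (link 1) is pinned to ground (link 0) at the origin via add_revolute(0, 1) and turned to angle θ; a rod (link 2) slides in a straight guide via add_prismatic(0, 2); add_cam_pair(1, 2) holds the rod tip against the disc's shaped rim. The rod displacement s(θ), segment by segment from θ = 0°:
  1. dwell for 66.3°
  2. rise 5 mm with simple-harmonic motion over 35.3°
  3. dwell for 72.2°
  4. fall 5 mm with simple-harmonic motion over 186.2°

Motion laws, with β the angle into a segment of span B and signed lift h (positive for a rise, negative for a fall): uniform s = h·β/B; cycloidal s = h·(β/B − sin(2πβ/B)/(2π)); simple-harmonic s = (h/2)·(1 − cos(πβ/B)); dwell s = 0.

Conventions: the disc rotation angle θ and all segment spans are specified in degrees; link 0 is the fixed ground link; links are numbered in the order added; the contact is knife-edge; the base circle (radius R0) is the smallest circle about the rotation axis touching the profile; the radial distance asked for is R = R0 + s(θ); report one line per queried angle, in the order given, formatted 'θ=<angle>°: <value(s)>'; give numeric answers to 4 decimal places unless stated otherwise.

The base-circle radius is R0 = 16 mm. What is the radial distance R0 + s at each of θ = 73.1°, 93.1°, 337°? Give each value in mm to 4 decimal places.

segment 1 (0° to 66.3°, dwell): s unchanged at 0.0000
θ = 73.1° falls in segment 2 (66.3° to 101.6°, simple-harmonic, h = 5): β = 73.1 − 66.3 = 6.8°, B = 35.3°; Δs = 5/2·(1 − cos(π·0.1926)) = 0.4440; s = 0.0000 + 0.4440 = 0.4440
θ = 93.1° falls in segment 2 (66.3° to 101.6°, simple-harmonic, h = 5): β = 93.1 − 66.3 = 26.8°, B = 35.3°; Δs = 5/2·(1 − cos(π·0.7592)) = 4.3182; s = 0.0000 + 4.3182 = 4.3182
segment 2 (66.3° to 101.6°, simple-harmonic, h = 5) is passed completely: s = 0.0000 + (5) = 5.0000
segment 3 (101.6° to 173.8°, dwell): s unchanged at 5.0000
θ = 337° falls in segment 4 (173.8° to 360°, simple-harmonic, h = -5): β = 337 − 173.8 = 163.2°, B = 186.2°; Δs = -5/2·(1 − cos(π·0.8765)) = -4.8141; s = 5.0000 − 4.8141 = 0.1859
θ=73.1°: R = R0 + s = 16 + 0.4440 = 16.4440
θ=93.1°: R = R0 + s = 16 + 4.3182 = 20.3182
θ=337°: R = R0 + s = 16 + 0.1859 = 16.1859

θ=73.1°: 16.4440
θ=93.1°: 20.3182
θ=337°: 16.1859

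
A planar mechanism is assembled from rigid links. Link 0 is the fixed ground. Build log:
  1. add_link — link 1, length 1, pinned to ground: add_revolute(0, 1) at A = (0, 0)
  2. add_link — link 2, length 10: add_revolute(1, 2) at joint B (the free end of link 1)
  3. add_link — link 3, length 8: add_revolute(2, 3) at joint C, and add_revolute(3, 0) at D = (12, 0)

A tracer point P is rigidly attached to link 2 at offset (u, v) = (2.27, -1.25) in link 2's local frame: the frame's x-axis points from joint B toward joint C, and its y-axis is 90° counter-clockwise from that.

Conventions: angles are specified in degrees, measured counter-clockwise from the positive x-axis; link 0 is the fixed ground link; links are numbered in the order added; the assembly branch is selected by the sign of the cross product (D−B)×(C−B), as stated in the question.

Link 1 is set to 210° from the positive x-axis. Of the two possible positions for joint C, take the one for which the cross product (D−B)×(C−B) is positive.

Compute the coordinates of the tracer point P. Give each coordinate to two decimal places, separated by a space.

A=(0,0), D=(12.00,0)
B = A + 1.00·(cos210°, sin210°) = (-0.8660, -0.5000)
|BD| = 12.8757
circle(B,10.00) ∩ circle(D,8.00): a=7.8358, h=6.2128
  candidates: C₊=(6.7226,6.0125) cross=79.995; C₋=(7.2052,-6.4039) cross=-79.995
  branch + wants cross > 0 → take C=(6.7226,6.0125) (cross=79.995)
ex = (C−B)/|BC| = (0.7589,0.6512); ey = (-0.6512,0.7589)
P = B + 2.27·ex + -1.25·ey = (1.6707,0.0297)

1.67 0.03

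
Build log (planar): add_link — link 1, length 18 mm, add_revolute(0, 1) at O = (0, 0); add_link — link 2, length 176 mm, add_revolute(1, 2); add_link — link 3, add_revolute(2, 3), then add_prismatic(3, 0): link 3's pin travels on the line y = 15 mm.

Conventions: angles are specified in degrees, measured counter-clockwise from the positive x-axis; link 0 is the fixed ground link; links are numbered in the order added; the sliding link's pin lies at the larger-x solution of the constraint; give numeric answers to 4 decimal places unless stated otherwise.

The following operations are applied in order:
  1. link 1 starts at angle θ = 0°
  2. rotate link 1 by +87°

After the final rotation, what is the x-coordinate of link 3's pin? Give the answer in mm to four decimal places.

geometry: r = 18 mm, L = 176 mm, e = 15 mm; θ starts at 0°
rotate link 1 by +87°: θ ← 0° +87° = 87°
crank pin P = (r cos θ, r sin θ) = (0.942047, 17.975332)
h = r sin θ − e = 17.975332 − 15 = 2.975332
x = r cos θ + √(L² − h²) = 0.942047 + 175.974849 = 176.916896

176.9169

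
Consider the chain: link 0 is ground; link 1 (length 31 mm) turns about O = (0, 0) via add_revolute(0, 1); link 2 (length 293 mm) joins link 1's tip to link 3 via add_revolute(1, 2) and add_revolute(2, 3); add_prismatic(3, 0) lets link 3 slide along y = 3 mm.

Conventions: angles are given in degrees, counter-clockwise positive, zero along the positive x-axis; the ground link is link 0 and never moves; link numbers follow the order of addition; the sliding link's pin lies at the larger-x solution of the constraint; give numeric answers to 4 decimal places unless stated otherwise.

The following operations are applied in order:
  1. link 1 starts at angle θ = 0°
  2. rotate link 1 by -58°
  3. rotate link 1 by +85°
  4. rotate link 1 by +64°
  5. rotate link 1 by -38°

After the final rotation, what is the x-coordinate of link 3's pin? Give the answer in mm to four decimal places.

geometry: r = 31 mm, L = 293 mm, e = 3 mm; θ starts at 0°
rotate link 1 by -58°: θ ← 0° -58° = -58°
rotate link 1 by +85°: θ ← -58° +85° = 27°
rotate link 1 by +64°: θ ← 27° +64° = 91°
rotate link 1 by -38°: θ ← 91° -38° = 53°
crank pin P = (r cos θ, r sin θ) = (18.656266, 24.757701)
h = r sin θ − e = 24.757701 − 3 = 21.757701
x = r cos θ + √(L² − h²) = 18.656266 + 292.191038 = 310.847303

310.8473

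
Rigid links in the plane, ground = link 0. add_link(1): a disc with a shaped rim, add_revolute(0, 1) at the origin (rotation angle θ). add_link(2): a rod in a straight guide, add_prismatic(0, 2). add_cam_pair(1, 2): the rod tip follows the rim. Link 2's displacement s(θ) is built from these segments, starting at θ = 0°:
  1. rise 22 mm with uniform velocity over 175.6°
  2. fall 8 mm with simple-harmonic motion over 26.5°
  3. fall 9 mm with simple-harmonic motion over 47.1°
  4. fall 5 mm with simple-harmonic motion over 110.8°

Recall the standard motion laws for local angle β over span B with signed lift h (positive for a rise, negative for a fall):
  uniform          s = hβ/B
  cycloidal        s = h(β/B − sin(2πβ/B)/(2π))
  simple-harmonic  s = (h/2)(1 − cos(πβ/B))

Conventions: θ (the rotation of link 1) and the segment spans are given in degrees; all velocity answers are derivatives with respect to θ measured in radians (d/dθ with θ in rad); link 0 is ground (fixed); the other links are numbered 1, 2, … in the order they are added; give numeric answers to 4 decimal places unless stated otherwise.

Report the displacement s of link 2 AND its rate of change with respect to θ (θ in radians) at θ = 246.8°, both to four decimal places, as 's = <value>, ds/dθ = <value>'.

segment 1 (0° to 175.6°, uniform, h = 22) is passed completely: s = 0.0000 + (22) = 22.0000
segment 2 (175.6° to 202.1°, simple-harmonic, h = -8) is passed completely: s = 22.0000 + (-8) = 14.0000
θ = 246.8° falls in segment 3 (202.1° to 249.2°, simple-harmonic, h = -9): β = 246.8 − 202.1 = 44.7°, B = 47.1°; Δs = -9/2·(1 − cos(π·0.9490)) = -8.9425; s = 14.0000 − 8.9425 = 5.0575
velocity in seg [202.1°–249.2°] (simple-harmonic), θ in radians: β = 44.7° = 0.7802 rad, B = 47.1° = 0.8221 rad; ds/dθ = (πh/(2B)) sin(πβ/B) = (π·(-9)/(2·0.8221)) sin(π·0.9490) = -2.741245 mm/rad

s = 5.0575, ds/dθ = -2.7412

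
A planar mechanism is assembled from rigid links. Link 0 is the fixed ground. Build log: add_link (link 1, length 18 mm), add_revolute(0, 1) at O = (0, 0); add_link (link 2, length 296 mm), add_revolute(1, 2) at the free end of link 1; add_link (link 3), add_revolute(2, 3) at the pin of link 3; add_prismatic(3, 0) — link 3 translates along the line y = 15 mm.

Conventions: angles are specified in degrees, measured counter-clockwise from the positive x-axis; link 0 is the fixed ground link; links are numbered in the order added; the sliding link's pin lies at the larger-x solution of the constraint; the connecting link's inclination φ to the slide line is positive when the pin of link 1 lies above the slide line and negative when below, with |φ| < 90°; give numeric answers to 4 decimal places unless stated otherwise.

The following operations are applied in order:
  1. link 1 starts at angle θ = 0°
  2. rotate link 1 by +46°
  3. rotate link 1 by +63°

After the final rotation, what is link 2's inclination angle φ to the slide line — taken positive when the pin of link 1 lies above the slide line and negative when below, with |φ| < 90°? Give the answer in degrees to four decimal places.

geometry: r = 18 mm, L = 296 mm, e = 15 mm; θ starts at 0°
rotate link 1 by +46°: θ ← 0° +46° = 46°
rotate link 1 by +63°: θ ← 46° +63° = 109°
h = r sin θ − e = 17.019334 − 15 = 2.019334
sin φ = h / L = 2.019334 / 296 = 0.00682208
φ = arcsin(0.00682208) = 0.390879°

0.3909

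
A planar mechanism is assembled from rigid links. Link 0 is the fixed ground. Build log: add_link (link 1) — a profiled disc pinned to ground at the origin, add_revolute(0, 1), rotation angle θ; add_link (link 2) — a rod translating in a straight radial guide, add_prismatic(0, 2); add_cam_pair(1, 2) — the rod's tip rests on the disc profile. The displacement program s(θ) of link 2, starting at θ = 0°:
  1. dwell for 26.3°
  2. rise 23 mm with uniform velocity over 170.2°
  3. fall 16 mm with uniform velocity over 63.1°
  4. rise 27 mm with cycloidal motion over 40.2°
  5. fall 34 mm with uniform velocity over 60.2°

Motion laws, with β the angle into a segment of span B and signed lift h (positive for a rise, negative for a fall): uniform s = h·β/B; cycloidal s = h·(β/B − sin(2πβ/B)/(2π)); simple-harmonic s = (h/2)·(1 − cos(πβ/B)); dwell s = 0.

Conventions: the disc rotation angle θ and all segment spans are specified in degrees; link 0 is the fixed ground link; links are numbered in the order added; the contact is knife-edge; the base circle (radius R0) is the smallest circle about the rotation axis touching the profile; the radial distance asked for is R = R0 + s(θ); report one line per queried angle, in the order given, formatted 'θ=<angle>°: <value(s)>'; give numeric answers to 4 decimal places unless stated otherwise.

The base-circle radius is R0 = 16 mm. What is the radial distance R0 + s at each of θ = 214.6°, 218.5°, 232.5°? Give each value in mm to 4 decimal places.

seg 1 [0°–26.3°] dwell: s stays 0.0000
seg 2 [26.3°–196.5°] uniform, h=23: full span → s += 23 → s = 23.0000
seg 3 [196.5°–259.6°] uniform, h=-16: θ=214.6° here. β=18.1, B=63.1. -16·18.1/63.1 = -4.5895 → s = 18.4105
seg 3 [196.5°–259.6°] uniform, h=-16: θ=218.5° here. β=22, B=63.1. -16·22/63.1 = -5.5784 → s = 17.4216
seg 3 [196.5°–259.6°] uniform, h=-16: θ=232.5° here. β=36, B=63.1. -16·36/63.1 = -9.1284 → s = 13.8716
θ=214.6°: R = R0 + s = 16 + 18.4105 = 34.4105
θ=218.5°: R = R0 + s = 16 + 17.4216 = 33.4216
θ=232.5°: R = R0 + s = 16 + 13.8716 = 29.8716

θ=214.6°: 34.4105
θ=218.5°: 33.4216
θ=232.5°: 29.8716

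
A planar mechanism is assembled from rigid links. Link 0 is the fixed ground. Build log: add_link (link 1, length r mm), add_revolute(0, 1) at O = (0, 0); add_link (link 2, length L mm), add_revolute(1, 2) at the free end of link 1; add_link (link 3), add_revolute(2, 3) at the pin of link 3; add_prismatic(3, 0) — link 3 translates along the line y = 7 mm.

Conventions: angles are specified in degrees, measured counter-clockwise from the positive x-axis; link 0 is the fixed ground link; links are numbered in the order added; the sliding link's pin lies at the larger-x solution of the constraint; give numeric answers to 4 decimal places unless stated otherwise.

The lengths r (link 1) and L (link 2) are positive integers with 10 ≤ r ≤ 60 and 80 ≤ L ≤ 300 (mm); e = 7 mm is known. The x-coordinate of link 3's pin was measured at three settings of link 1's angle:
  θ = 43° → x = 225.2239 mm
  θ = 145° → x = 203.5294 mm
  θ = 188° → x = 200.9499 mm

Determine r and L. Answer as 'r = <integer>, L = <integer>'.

constraint per measurement: (x − r cos θ)² + (r sin θ − e)² = L²
subtracting the θ₁ and θ₂ equations cancels the r² and L² terms:
r = (x₁² − x₂²) / (2[(x₁cos θ₁ + e sin θ₁) − (x₂cos θ₂ + e sin θ₂)]) = 14.0000 → r = 14
L² = (x₁ − r cos θ₁)² + (r sin θ₁ − e)² = 46225.0201 → L = 215.0000 → L = 215
check at θ₃=188°: x = 200.9499 (printed 200.9499) ✓

r = 14, L = 215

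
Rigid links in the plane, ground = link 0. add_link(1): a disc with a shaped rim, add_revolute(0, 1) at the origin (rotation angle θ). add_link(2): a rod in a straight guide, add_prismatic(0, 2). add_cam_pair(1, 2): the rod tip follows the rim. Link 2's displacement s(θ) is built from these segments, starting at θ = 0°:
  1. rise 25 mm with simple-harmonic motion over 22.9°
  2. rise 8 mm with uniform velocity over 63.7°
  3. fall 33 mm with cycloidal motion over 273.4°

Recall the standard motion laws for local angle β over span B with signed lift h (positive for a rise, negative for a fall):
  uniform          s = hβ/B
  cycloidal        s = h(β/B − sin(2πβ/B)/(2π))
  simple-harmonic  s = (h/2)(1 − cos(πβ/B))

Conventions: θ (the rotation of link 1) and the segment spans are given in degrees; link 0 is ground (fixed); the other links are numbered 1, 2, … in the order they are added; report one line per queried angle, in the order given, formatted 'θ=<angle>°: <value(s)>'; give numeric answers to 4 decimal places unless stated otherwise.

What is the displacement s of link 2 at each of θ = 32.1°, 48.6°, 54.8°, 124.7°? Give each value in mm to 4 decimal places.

segment 1 (0° to 22.9°, simple-harmonic, h = 25) is passed completely: s = 0.0000 + (25) = 25.0000
θ = 32.1° falls in segment 2 (22.9° to 86.6°, uniform, h = 8): β = 32.1 − 22.9 = 9.2°, B = 63.7°; Δs = 8·9.2/63.7 = 1.1554; s = 25.0000 + 1.1554 = 26.1554
θ = 48.6° falls in segment 2 (22.9° to 86.6°, uniform, h = 8): β = 48.6 − 22.9 = 25.7°, B = 63.7°; Δs = 8·25.7/63.7 = 3.2276; s = 25.0000 + 3.2276 = 28.2276
θ = 54.8° falls in segment 2 (22.9° to 86.6°, uniform, h = 8): β = 54.8 − 22.9 = 31.9°, B = 63.7°; Δs = 8·31.9/63.7 = 4.0063; s = 25.0000 + 4.0063 = 29.0063
segment 2 (22.9° to 86.6°, uniform, h = 8) is passed completely: s = 25.0000 + (8) = 33.0000
θ = 124.7° falls in segment 3 (86.6° to 360°, cycloidal, h = -33): β = 124.7 − 86.6 = 38.1°, B = 273.4°; Δs = -33·(0.1394 − sin(2π·0.1394)/(2π)) = -0.5655; s = 33.0000 − 0.5655 = 32.4345

θ=32.1°: 26.1554
θ=48.6°: 28.2276
θ=54.8°: 29.0063
θ=124.7°: 32.4345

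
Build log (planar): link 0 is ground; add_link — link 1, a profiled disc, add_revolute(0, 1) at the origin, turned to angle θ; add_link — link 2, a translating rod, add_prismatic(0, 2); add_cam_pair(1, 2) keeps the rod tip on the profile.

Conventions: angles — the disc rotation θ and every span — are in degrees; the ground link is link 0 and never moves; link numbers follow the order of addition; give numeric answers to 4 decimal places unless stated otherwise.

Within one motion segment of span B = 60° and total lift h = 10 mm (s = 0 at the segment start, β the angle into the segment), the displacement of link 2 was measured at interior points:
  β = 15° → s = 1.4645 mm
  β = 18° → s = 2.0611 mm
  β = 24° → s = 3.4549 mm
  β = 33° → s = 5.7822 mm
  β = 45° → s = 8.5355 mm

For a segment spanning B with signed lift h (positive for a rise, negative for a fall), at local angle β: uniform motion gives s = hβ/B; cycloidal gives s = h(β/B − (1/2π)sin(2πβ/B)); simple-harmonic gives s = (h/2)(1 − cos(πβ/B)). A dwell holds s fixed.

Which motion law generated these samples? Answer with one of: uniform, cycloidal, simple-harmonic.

candidates at β/B = r: uniform s = h·r (linear in β); cycloidal s = h·(r − sin(2πr)/(2π)); simple-harmonic s = (h/2)(1 − cos(πr))
β=15°: printed 1.4645 | uniform 2.5000, cycloidal 0.9085, simple-harmonic 1.4645
β=18°: printed 2.0611 | uniform 3.0000, cycloidal 1.4863, simple-harmonic 2.0611
β=24°: printed 3.4549 | uniform 4.0000, cycloidal 3.0645, simple-harmonic 3.4549
β=33°: printed 5.7822 | uniform 5.5000, cycloidal 5.9918, simple-harmonic 5.7822
β=45°: printed 8.5355 | uniform 7.5000, cycloidal 9.0915, simple-harmonic 8.5355
only one law matches every sample → simple-harmonic

simple-harmonic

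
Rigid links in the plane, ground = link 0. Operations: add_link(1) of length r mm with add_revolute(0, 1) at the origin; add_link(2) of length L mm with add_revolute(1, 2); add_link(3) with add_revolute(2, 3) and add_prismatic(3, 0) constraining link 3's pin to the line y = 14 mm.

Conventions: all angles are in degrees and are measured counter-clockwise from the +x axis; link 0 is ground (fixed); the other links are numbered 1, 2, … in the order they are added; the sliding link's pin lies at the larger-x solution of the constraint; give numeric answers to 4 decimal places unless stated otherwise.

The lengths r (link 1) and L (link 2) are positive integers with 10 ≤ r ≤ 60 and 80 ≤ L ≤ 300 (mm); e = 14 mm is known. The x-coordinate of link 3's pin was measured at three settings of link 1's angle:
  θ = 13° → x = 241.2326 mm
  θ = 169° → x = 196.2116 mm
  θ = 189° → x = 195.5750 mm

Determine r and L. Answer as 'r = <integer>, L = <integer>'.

constraint per measurement: (x − r cos θ)² + (r sin θ − e)² = L²
subtracting the θ₁ and θ₂ equations cancels the r² and L² terms:
r = (x₁² − x₂²) / (2[(x₁cos θ₁ + e sin θ₁) − (x₂cos θ₂ + e sin θ₂)]) = 23.0000 → r = 23
L² = (x₁ − r cos θ₁)² + (r sin θ₁ − e)² = 47961.0069 → L = 219.0000 → L = 219
check at θ₃=189°: x = 195.5750 (printed 195.5750) ✓

r = 23, L = 219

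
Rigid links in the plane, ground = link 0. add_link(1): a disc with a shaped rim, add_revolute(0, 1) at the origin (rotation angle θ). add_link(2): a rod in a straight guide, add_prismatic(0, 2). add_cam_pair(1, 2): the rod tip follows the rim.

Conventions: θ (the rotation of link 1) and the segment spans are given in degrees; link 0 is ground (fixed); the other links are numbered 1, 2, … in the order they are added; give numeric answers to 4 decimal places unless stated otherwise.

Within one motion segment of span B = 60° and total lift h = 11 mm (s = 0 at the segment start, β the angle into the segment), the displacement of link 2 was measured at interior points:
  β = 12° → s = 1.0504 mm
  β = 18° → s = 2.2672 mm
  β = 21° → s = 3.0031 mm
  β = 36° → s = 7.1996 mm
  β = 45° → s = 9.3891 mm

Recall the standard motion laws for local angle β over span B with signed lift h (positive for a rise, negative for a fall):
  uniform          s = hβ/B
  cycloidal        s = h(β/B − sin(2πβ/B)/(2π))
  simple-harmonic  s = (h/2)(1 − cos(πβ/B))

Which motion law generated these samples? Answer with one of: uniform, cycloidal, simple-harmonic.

candidates at β/B = r: uniform s = h·r (linear in β); cycloidal s = h·(r − sin(2πr)/(2π)); simple-harmonic s = (h/2)(1 − cos(πr))
β=12°: printed 1.0504 | uniform 2.2000, cycloidal 0.5350, simple-harmonic 1.0504
β=18°: printed 2.2672 | uniform 3.3000, cycloidal 1.6350, simple-harmonic 2.2672
β=21°: printed 3.0031 | uniform 3.8500, cycloidal 2.4337, simple-harmonic 3.0031
β=36°: printed 7.1996 | uniform 6.6000, cycloidal 7.6290, simple-harmonic 7.1996
β=45°: printed 9.3891 | uniform 8.2500, cycloidal 10.0007, simple-harmonic 9.3891
only one law matches every sample → simple-harmonic

simple-harmonic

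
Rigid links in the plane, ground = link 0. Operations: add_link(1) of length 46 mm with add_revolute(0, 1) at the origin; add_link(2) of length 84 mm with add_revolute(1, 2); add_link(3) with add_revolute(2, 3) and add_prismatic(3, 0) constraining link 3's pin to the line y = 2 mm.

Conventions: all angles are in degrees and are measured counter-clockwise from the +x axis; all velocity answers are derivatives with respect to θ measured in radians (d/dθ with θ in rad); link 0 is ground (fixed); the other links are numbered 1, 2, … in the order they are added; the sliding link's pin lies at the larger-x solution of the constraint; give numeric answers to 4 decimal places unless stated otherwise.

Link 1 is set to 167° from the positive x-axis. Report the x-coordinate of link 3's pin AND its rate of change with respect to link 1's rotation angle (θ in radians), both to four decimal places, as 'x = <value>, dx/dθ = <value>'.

geometry: r = 46 mm, L = 84 mm, e = 2 mm
crank pin P = (r cos θ, r sin θ) = (-44.821023, 10.347748)
h = r sin θ − e = 10.347748 − 2 = 8.347748
x = r cos θ + √(L² − h²) = -44.821023 + 83.584180 = 38.763157
dx/dθ = −r sin θ − h·r cos θ/√(L² − h²) (θ in radians; h = 8.347748) = -5.871368

x = 38.7632, dx/dθ = -5.8714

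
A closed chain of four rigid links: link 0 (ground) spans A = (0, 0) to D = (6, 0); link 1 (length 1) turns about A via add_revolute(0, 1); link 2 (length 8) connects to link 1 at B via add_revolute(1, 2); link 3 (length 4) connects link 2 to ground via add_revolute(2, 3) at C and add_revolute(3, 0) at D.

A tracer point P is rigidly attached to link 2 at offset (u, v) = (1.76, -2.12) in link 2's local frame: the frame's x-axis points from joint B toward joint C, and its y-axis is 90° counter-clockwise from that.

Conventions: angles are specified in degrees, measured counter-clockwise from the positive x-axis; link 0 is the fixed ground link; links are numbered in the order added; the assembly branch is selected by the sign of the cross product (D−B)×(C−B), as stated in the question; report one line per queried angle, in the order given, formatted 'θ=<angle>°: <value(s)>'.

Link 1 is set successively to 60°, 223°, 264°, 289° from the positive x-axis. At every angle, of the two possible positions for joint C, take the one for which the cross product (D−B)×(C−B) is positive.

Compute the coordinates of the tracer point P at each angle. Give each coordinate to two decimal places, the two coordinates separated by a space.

A=(0,0), D=(6.00,0)
θ=60°: B = A + 1.00·(cos60°, sin60°) = (0.5000, 0.8660)
θ=60°: |BD| = 5.5678
θ=60°: circle(B,8.00) ∩ circle(D,4.00): a=7.0944, h=3.6972
θ=60°:   candidates: C₊=(8.0831,3.4148) cross=20.585; C₋=(6.9330,-3.8897) cross=-20.585
θ=60°:   branch + wants cross > 0 → take C=(8.0831,3.4148) (cross=20.585)
θ=60°: ex = (C−B)/|BC| = (0.9479,0.3186); ey = (-0.3186,0.9479)
θ=60°: P = B + 1.76·ex + -2.12·ey = (2.8437,-0.5828)
θ=223°: B = A + 1.00·(cos223°, sin223°) = (-0.7314, -0.6820)
θ=223°: |BD| = 6.7658
θ=223°: circle(B,8.00) ∩ circle(D,4.00): a=6.9302, h=3.9966
θ=223°:   candidates: C₊=(5.7606,3.9928) cross=27.040; C₋=(6.5664,-3.9597) cross=-27.040
θ=223°:   branch + wants cross > 0 → take C=(5.7606,3.9928) (cross=27.040)
θ=223°: ex = (C−B)/|BC| = (0.8115,0.5844); ey = (-0.5844,0.8115)
θ=223°: P = B + 1.76·ex + -2.12·ey = (1.9357,-1.3739)
θ=264°: B = A + 1.00·(cos264°, sin264°) = (-0.1045, -0.9945)
θ=264°: |BD| = 6.1850
θ=264°: circle(B,8.00) ∩ circle(D,4.00): a=6.9729, h=3.9216
θ=264°:   candidates: C₊=(6.1470,3.9973) cross=24.255; C₋=(7.4082,-3.7439) cross=-24.255
θ=264°:   branch + wants cross > 0 → take C=(6.1470,3.9973) (cross=24.255)
θ=264°: ex = (C−B)/|BC| = (0.7814,0.6240); ey = (-0.6240,0.7814)
θ=264°: P = B + 1.76·ex + -2.12·ey = (2.5936,-1.5530)
θ=289°: B = A + 1.00·(cos289°, sin289°) = (0.3256, -0.9455)
θ=289°: |BD| = 5.7527
θ=289°: circle(B,8.00) ∩ circle(D,4.00): a=7.0483, h=3.7844
θ=289°:   candidates: C₊=(6.6560,3.9458) cross=21.770; C₋=(7.9000,-3.5199) cross=-21.770
θ=289°:   branch + wants cross > 0 → take C=(6.6560,3.9458) (cross=21.770)
θ=289°: ex = (C−B)/|BC| = (0.7913,0.6114); ey = (-0.6114,0.7913)
θ=289°: P = B + 1.76·ex + -2.12·ey = (3.0145,-1.5470)

θ=60°: 2.84 -0.58
θ=223°: 1.94 -1.37
θ=264°: 2.59 -1.55
θ=289°: 3.01 -1.55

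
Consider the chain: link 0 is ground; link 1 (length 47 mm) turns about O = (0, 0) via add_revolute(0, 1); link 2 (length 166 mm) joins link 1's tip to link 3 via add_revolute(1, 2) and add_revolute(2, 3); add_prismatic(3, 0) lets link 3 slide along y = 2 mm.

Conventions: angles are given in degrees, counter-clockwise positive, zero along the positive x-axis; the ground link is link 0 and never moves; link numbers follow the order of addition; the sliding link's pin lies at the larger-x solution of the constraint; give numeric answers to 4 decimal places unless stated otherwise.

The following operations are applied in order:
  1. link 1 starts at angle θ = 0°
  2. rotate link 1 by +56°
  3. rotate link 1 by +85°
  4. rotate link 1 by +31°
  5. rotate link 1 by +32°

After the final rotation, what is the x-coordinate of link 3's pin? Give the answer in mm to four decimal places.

geometry: r = 47 mm, L = 166 mm, e = 2 mm; θ starts at 0°
rotate link 1 by +56°: θ ← 0° +56° = 56°
rotate link 1 by +85°: θ ← 56° +85° = 141°
rotate link 1 by +31°: θ ← 141° +31° = 172°
rotate link 1 by +32°: θ ← 172° +32° = 204°
crank pin P = (r cos θ, r sin θ) = (-42.936637, -19.116622)
h = r sin θ − e = -19.116622 − 2 = -21.116622
x = r cos θ + √(L² − h²) = -42.936637 + 164.651414 = 121.714778

121.7148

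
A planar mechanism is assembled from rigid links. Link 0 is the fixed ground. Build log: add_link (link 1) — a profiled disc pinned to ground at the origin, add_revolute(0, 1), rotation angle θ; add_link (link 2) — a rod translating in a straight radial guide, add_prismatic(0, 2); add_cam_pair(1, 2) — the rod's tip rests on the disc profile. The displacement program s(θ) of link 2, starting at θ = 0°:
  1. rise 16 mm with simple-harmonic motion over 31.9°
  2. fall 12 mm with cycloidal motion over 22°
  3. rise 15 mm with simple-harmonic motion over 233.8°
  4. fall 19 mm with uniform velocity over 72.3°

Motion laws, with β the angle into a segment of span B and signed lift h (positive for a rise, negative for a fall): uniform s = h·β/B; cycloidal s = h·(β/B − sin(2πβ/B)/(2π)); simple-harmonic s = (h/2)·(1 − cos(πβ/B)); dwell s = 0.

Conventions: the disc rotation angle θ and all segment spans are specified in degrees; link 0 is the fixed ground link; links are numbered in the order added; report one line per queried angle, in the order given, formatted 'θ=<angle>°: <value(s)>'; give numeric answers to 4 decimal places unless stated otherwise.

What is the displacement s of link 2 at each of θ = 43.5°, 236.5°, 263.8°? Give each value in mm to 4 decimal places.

seg 1 [0°–31.9°] simple-harmonic, h=16: full span → s += 16 → s = 16.0000
seg 2 [31.9°–53.9°] cycloidal, h=-12: θ=43.5° here. β=11.6, B=22. -12·(0.5273 − sin(2π·0.5273)/(2π)) = -6.6529 → s = 9.3471
seg 2 [31.9°–53.9°] cycloidal, h=-12: full span → s += -12 → s = 4.0000
seg 3 [53.9°–287.7°] simple-harmonic, h=15: θ=236.5° here. β=182.6, B=233.8. 15/2·(1 − cos(π·0.7810)) = 13.2940 → s = 17.2940
seg 3 [53.9°–287.7°] simple-harmonic, h=15: θ=263.8° here. β=209.9, B=233.8. 15/2·(1 − cos(π·0.8978)) = 14.6166 → s = 18.6166

θ=43.5°: 9.3471
θ=236.5°: 17.2940
θ=263.8°: 18.6166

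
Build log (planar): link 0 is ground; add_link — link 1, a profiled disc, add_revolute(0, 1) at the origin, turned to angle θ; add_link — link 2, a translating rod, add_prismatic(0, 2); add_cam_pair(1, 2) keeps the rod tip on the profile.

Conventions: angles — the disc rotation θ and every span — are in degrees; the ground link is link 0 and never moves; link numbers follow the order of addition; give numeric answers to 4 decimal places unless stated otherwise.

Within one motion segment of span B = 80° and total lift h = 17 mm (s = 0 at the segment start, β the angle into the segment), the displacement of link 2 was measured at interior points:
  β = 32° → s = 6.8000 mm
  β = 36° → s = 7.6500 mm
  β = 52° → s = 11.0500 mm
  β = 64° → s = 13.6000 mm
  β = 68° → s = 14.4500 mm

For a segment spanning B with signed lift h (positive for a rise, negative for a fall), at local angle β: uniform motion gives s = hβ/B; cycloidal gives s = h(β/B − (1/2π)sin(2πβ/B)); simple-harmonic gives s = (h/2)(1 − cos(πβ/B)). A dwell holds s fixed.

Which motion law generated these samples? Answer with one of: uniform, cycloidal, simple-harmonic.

candidates at β/B = r: uniform s = h·r (linear in β); cycloidal s = h·(r − sin(2πr)/(2π)); simple-harmonic s = (h/2)(1 − cos(πr))
β=32°: printed 6.8000 | uniform 6.8000, cycloidal 5.2097, simple-harmonic 5.8734
β=36°: printed 7.6500 | uniform 7.6500, cycloidal 6.8139, simple-harmonic 7.1703
β=52°: printed 11.0500 | uniform 11.0500, cycloidal 13.2389, simple-harmonic 12.3589
β=64°: printed 13.6000 | uniform 13.6000, cycloidal 16.1732, simple-harmonic 15.3766
β=68°: printed 14.4500 | uniform 14.4500, cycloidal 16.6389, simple-harmonic 16.0736
only one law matches every sample → uniform

uniform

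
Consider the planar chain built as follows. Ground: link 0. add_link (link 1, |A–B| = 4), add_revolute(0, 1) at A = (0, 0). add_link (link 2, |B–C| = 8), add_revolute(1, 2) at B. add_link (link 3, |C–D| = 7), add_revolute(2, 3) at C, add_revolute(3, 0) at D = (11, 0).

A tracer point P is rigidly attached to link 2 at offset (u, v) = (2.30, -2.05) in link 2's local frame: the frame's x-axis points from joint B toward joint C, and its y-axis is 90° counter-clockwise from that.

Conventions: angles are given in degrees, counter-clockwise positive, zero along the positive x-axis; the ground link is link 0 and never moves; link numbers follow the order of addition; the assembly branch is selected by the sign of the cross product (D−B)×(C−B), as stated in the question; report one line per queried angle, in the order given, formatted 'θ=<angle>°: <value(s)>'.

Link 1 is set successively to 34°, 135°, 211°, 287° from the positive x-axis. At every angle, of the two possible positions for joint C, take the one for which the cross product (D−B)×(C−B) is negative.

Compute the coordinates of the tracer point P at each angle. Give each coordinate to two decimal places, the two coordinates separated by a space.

A=(0,0), D=(11.00,0)
θ=34°: B = A + 4.00·(cos34°, sin34°) = (3.3162, 2.2368)
θ=34°: |BD| = 8.0028
θ=34°: circle(B,8.00) ∩ circle(D,7.00): a=4.9386, h=6.2937
θ=34°:   candidates: C₊=(9.8170,6.8993) cross=50.367; C₋=(6.2988,-5.1864) cross=-50.367
θ=34°:   branch - wants cross < 0 → take C=(6.2988,-5.1864) (cross=-50.367)
θ=34°: ex = (C−B)/|BC| = (0.3728,-0.9279); ey = (0.9279,0.3728)
θ=34°: P = B + 2.30·ex + -2.05·ey = (2.2715,-0.6617)
θ=135°: B = A + 4.00·(cos135°, sin135°) = (-2.8284, 2.8284)
θ=135°: |BD| = 14.1147
θ=135°: circle(B,8.00) ∩ circle(D,7.00): a=7.5887, h=2.5321
θ=135°:   candidates: C₊=(5.1138,3.7884) cross=35.739; C₋=(4.0990,-1.1730) cross=-35.739
θ=135°:   branch - wants cross < 0 → take C=(4.0990,-1.1730) (cross=-35.739)
θ=135°: ex = (C−B)/|BC| = (0.8659,-0.5002); ey = (0.5002,0.8659)
θ=135°: P = B + 2.30·ex + -2.05·ey = (-1.8622,-0.0971)
θ=211°: B = A + 4.00·(cos211°, sin211°) = (-3.4287, -2.0602)
θ=211°: |BD| = 14.5750
θ=211°: circle(B,8.00) ∩ circle(D,7.00): a=7.8021, h=1.7685
θ=211°:   candidates: C₊=(4.0451,0.7934) cross=25.776; C₋=(4.5451,-2.7081) cross=-25.776
θ=211°:   branch - wants cross < 0 → take C=(4.5451,-2.7081) (cross=-25.776)
θ=211°: ex = (C−B)/|BC| = (0.9967,-0.0810); ey = (0.0810,0.9967)
θ=211°: P = B + 2.30·ex + -2.05·ey = (-1.3023,-4.2897)
θ=287°: B = A + 4.00·(cos287°, sin287°) = (1.1695, -3.8252)
θ=287°: |BD| = 10.5485
θ=287°: circle(B,8.00) ∩ circle(D,7.00): a=5.9853, h=5.3082
θ=287°:   candidates: C₊=(4.8224,3.2921) cross=55.993; C₋=(8.6723,-6.6016) cross=-55.993
θ=287°:   branch - wants cross < 0 → take C=(8.6723,-6.6016) (cross=-55.993)
θ=287°: ex = (C−B)/|BC| = (0.9378,-0.3471); ey = (0.3471,0.9378)
θ=287°: P = B + 2.30·ex + -2.05·ey = (2.6151,-6.5460)

θ=34°: 2.27 -0.66
θ=135°: -1.86 -0.10
θ=211°: -1.30 -4.29
θ=287°: 2.62 -6.55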